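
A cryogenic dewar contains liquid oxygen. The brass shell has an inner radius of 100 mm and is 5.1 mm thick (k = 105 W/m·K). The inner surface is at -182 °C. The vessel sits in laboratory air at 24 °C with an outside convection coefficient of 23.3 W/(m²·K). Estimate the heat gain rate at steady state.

Q ≈ 665 W

Spherical conduction: R = (1/r_in − 1/r_out)/(4πk) per layer; series-sum.
R_brass shell = (1/0.1 − 1/0.1051)/(4π×105) = 3.678×10^-4 K/W
R_outer film = 1/(h·4πr_o²) = 1/(23.3×4π×0.1051²) = 0.3092 K/W
R_total = 0.3096 K/W
Q = ΔT/R_total = 206/0.3096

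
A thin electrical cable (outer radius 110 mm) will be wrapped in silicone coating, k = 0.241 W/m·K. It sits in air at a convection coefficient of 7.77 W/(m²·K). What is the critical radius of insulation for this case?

r_cr ≈ 31 mm

For a cylinder r_cr = k/h = 0.241/7.77
r_cr = 31 mm; since the bare radius (110 mm) is above r_cr, any added insulation will reduce heat loss.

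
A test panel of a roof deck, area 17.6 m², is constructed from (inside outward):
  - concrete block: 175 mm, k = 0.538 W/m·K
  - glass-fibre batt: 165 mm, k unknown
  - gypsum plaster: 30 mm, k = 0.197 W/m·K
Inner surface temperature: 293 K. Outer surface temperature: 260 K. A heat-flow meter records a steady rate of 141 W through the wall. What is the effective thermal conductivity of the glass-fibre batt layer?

Model the wall as resistances in series:
R_concrete block = L/(kA) = 0.175/(0.538×17.6) = 0.01848 K/W
R_gypsum plaster = L/(kA) = 0.03/(0.197×17.6) = 0.008653 K/W
Sum of known resistances R_other = 0.02713 K/W
Total R = ΔT/Q = 33/141 = 0.234 K/W
R_glass-fibre batt = R_total − R_other = 0.2069 K/W
k = L/(R·A) = 0.165/(0.2069×17.6)

k ≈ 0.0453 W/(m·K)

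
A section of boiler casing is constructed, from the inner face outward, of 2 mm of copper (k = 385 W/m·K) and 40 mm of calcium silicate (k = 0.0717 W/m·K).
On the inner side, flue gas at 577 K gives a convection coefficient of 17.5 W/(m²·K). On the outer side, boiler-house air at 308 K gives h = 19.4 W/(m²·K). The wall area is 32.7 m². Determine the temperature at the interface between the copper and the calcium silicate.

Series thermal resistances:
R_inner film = 1/(h_i·A) = 1/(17.5×32.7) = 0.001747 K/W
R_copper = L/(kA) = 0.002/(385×32.7) = 1.589×10^-7 K/W
R_calcium silicate = L/(kA) = 0.04/(0.0717×32.7) = 0.01706 K/W
R_outer film = 1/(h_o·A) = 1/(19.4×32.7) = 0.001576 K/W
R_total = 0.02038 K/W;  Q = ΔT/R_total = 269/0.02038 = 13200 W
T_interface = T_inner − Q·ΣR(inner→interface) = 577 − 13200×0.001748

T ≈ 554 K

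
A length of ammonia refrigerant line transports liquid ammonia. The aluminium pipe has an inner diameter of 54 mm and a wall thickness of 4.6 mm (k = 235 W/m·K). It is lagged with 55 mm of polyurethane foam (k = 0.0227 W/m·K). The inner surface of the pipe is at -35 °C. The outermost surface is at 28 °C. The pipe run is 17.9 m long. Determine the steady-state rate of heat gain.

Q ≈ 160 W

For a radial system each layer contributes R = ln(r_out/r_in)/(2πkL); films add R = 1/(hA).
R_aluminium pipe wall = ln(31.6/27)/(2π×235×17.9) = 5.952×10^-6 K/W
R_polyurethane foam = ln(86.6/31.6)/(2π×0.0227×17.9) = 0.3949 K/W
R_total = 0.3949 K/W
Q = ΔT/R_total = 63/0.3949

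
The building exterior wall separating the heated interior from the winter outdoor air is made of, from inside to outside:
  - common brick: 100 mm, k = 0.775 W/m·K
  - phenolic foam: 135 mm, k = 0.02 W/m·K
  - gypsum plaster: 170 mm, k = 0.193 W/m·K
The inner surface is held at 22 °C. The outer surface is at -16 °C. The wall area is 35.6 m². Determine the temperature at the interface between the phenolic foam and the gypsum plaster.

T ≈ -11.7 °C

Treating each layer as a thermal resistance in series:
R_common brick = L/(kA) = 0.1/(0.775×35.6) = 0.003625 K/W
R_phenolic foam = L/(kA) = 0.135/(0.02×35.6) = 0.1896 K/W
R_gypsum plaster = L/(kA) = 0.17/(0.193×35.6) = 0.02474 K/W
R_total = 0.218 K/W;  Q = ΔT/R_total = 38/0.218 = 174.3 W
T_interface = T_inner − Q·ΣR(inner→interface) = 22 − 174×0.1932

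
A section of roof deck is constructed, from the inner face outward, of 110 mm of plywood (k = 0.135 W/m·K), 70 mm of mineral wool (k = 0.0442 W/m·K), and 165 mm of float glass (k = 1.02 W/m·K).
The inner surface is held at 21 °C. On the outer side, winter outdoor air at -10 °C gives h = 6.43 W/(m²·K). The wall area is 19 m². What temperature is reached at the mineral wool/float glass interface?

T ≈ -6.38 °C

Model the wall as resistances in series:
R_plywood = L/(kA) = 0.11/(0.135×19) = 0.04288 K/W
R_mineral wool = L/(kA) = 0.07/(0.0442×19) = 0.08335 K/W
R_float glass = L/(kA) = 0.165/(1.02×19) = 0.008514 K/W
R_outer film = 1/(h_o·A) = 1/(6.43×19) = 0.008185 K/W
R_total = 0.1429 K/W;  Q = ΔT/R_total = 31/0.1429 = 216.9 W
T_interface = T_inner − Q·ΣR(inner→interface) = 21 − 217×0.1262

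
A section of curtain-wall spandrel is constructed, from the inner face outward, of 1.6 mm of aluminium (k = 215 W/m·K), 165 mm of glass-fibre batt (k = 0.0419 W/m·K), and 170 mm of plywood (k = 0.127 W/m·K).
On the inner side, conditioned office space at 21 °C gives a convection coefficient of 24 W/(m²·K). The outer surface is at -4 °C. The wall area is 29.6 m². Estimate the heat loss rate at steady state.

Using the resistance-network approach (series):
R_inner film = 1/(h_i·A) = 1/(24×29.6) = 0.001408 K/W
R_aluminium = L/(kA) = 0.0016/(215×29.6) = 2.514×10^-7 K/W
R_glass-fibre batt = L/(kA) = 0.165/(0.0419×29.6) = 0.133 K/W
R_plywood = L/(kA) = 0.17/(0.127×29.6) = 0.04522 K/W
R_total = 0.1797 K/W
Q = ΔT / R_total = 25 / 0.1797

Q ≈ 139 W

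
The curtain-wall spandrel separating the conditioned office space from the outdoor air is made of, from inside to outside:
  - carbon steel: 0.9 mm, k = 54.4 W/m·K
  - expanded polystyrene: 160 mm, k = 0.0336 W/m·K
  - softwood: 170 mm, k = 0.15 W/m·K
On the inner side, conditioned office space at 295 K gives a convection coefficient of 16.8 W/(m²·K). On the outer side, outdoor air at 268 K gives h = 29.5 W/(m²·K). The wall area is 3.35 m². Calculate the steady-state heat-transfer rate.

Thermal resistances in series:
R_inner film = 1/(h_i·A) = 1/(16.8×3.35) = 0.01777 K/W
R_carbon steel = L/(kA) = 0.0009/(54.4×3.35) = 4.939×10^-6 K/W
R_expanded polystyrene = L/(kA) = 0.16/(0.0336×3.35) = 1.421 K/W
R_softwood = L/(kA) = 0.17/(0.15×3.35) = 0.3383 K/W
R_outer film = 1/(h_o·A) = 1/(29.5×3.35) = 0.01012 K/W
R_total = 1.788 K/W
Q = ΔT / R_total = 27 / 1.788

Q ≈ 15.1 W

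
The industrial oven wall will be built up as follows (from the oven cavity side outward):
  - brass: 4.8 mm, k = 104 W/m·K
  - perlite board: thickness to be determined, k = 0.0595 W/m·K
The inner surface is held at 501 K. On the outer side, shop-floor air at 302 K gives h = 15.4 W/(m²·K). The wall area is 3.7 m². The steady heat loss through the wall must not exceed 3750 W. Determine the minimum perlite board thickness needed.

Model the wall as resistances in series:
R_brass = L/(kA) = 0.0048/(104×3.7) = 1.247×10^-5 K/W
R_outer film = 1/(h_o·A) = 1/(15.4×3.7) = 0.01755 K/W
Sum of the known resistances R_other = 0.01756 K/W
Required total resistance R_tot = ΔT/Q_allow = 199/3750 = 0.05307 K/W
R_perlite board = R_tot − R_other = 0.0355 K/W
L = R·k·A = 0.0355×0.0595×3.7

L ≈ 7.82 mm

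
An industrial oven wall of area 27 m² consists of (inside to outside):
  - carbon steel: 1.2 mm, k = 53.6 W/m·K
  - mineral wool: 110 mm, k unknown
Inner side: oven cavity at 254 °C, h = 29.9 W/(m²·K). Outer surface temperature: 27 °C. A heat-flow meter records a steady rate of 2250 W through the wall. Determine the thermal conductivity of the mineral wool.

k ≈ 0.0409 W/(m·K)

Using the resistance-network approach (series):
R_inner film = 1/(h_i·A) = 1/(29.9×27) = 0.001239 K/W
R_carbon steel = L/(kA) = 0.0012/(53.6×27) = 8.292×10^-7 K/W
Sum of known resistances R_other = 0.00124 K/W
Total R = ΔT/Q = 227/2250 = 0.1009 K/W
R_mineral wool = R_total − R_other = 0.09965 K/W
k = L/(R·A) = 0.11/(0.09965×27)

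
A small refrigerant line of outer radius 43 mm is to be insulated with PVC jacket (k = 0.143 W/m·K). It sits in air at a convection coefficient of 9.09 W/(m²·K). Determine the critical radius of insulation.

r_cr ≈ 15.7 mm

For a cylinder r_cr = k/h = 0.143/9.09
r_cr = 15.7 mm; since the bare radius (43 mm) is above r_cr, any added insulation will reduce heat loss.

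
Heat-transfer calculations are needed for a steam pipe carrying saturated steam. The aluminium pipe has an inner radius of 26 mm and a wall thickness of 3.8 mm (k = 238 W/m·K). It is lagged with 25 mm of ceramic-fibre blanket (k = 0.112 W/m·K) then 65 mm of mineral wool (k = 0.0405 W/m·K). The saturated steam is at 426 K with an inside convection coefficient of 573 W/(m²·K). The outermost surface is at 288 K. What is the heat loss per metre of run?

q′ ≈ 34.9 W/m

Treating each annulus and film as a series resistance:
R_inner film = 1/(h_i·2πr₁L) = 1/(573×2π×0.026×1) = 0.01068 K/W
R_aluminium pipe wall = ln(29.8/26)/(2π×238×1) = 9.122×10^-5 K/W
R_ceramic-fibre blanket = ln(54.8/29.8)/(2π×0.112×1) = 0.8657 K/W
R_mineral wool = ln(119.8/54.8)/(2π×0.0405×1) = 3.074 K/W
R_total = 3.95 K/W
Q = ΔT/R_total = 138/3.95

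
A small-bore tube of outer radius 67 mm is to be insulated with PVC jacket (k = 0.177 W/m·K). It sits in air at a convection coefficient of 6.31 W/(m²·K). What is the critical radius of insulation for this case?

For a cylinder r_cr = k/h = 0.177/6.31
r_cr = 28.1 mm; since the bare radius (67 mm) is above r_cr, any added insulation will reduce heat loss.

r_cr ≈ 28.1 mm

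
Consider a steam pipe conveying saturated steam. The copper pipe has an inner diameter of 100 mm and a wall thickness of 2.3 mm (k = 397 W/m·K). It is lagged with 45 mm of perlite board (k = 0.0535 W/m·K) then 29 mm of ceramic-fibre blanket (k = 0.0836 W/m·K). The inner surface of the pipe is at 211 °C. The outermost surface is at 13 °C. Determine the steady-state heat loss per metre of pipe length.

q′ ≈ 84.5 W/m

Treating each annulus and film as a series resistance:
R_copper pipe wall = ln(52.3/50)/(2π×397×1) = 1.803×10^-5 K/W
R_perlite board = ln(97.3/52.3)/(2π×0.0535×1) = 1.847 K/W
R_ceramic-fibre blanket = ln(126.3/97.3)/(2π×0.0836×1) = 0.4966 K/W
R_total = 2.343 K/W
Q = ΔT/R_total = 198/2.343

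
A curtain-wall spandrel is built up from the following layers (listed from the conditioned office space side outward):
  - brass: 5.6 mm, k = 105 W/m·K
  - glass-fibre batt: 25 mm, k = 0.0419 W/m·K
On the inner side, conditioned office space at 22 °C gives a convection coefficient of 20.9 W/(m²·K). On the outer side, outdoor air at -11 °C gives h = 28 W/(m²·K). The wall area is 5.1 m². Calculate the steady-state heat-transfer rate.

Using the resistance-network approach (series):
R_inner film = 1/(h_i·A) = 1/(20.9×5.1) = 0.009382 K/W
R_brass = L/(kA) = 0.0056/(105×5.1) = 1.046×10^-5 K/W
R_glass-fibre batt = L/(kA) = 0.025/(0.0419×5.1) = 0.117 K/W
R_outer film = 1/(h_o·A) = 1/(28×5.1) = 0.007003 K/W
R_total = 0.1334 K/W
Q = ΔT / R_total = 33 / 0.1334

Q ≈ 247 W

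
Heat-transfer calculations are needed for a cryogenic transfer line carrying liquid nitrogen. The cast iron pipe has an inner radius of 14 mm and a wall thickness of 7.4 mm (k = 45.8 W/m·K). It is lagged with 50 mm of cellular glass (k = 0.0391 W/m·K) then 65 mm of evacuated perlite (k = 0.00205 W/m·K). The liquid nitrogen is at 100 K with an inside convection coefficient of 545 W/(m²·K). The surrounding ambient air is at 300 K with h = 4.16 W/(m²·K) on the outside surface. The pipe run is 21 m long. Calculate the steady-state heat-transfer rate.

Per-layer cylindrical resistances, series-summed:
R_inner film = 1/(h_i·2πr₁L) = 1/(545×2π×0.014×21) = 9.933×10^-4 K/W
R_cast iron pipe wall = ln(21.4/14)/(2π×45.8×21) = 7.022×10^-5 K/W
R_cellular glass = ln(71.4/21.4)/(2π×0.0391×21) = 0.2335 K/W
R_evacuated perlite = ln(136.4/71.4)/(2π×0.00205×21) = 2.393 K/W
R_outer film = 1/(h_o·2πr_oL) = 1/(4.16×2π×0.1364×21) = 0.01336 K/W
R_total = 2.641 K/W
Q = ΔT/R_total = 200/2.641

Q ≈ 75.7 W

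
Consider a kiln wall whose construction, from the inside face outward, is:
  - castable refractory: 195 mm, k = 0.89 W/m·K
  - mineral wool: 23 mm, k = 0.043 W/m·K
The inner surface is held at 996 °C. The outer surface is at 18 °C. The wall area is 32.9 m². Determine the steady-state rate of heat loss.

Thermal resistances in series:
R_castable refractory = L/(kA) = 0.195/(0.89×32.9) = 0.00666 K/W
R_mineral wool = L/(kA) = 0.023/(0.043×32.9) = 0.01626 K/W
R_total = 0.02292 K/W
Q = ΔT / R_total = 978 / 0.02292

Q ≈ 42700 W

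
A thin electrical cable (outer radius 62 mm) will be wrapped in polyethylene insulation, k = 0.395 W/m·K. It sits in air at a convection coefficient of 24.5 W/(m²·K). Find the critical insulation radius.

r_cr ≈ 16.1 mm

For a cylinder r_cr = k/h = 0.395/24.5
r_cr = 16.1 mm; since the bare radius (62 mm) is above r_cr, any added insulation will reduce heat loss.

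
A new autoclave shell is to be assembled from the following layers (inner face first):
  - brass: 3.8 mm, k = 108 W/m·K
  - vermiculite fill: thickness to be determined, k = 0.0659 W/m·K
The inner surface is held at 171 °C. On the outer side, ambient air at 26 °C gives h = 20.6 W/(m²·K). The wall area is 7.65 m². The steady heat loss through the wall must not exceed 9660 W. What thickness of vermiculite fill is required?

Model the wall as resistances in series:
R_brass = L/(kA) = 0.0038/(108×7.65) = 4.599×10^-6 K/W
R_outer film = 1/(h_o·A) = 1/(20.6×7.65) = 0.006346 K/W
Sum of the known resistances R_other = 0.00635 K/W
Required total resistance R_tot = ΔT/Q_allow = 145/9660 = 0.01501 K/W
R_vermiculite fill = R_tot − R_other = 0.00866 K/W
L = R·k·A = 0.00866×0.0659×7.65

L ≈ 4.37 mm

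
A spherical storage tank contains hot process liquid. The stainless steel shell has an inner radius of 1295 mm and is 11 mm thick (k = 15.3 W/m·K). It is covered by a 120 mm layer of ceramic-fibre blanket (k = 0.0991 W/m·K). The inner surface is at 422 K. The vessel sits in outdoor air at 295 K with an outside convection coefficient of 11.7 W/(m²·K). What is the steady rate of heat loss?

Q ≈ 2300 W

Spherical conduction: R = (1/r_in − 1/r_out)/(4πk) per layer; series-sum.
R_stainless steel shell = (1/1.295 − 1/1.306)/(4π×15.3) = 3.383×10^-5 K/W
R_ceramic-fibre blanket = (1/1.306 − 1/1.426)/(4π×0.0991) = 0.05174 K/W
R_outer film = 1/(h·4πr_o²) = 1/(11.7×4π×1.426²) = 0.003345 K/W
R_total = 0.05512 K/W
Q = ΔT/R_total = 127/0.05512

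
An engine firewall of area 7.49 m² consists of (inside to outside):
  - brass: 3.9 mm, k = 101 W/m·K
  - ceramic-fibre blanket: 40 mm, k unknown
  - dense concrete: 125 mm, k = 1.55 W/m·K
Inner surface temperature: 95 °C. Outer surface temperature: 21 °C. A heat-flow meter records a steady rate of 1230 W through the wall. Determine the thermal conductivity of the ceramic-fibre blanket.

k ≈ 0.108 W/(m·K)

Treating each layer as a thermal resistance in series:
R_brass = L/(kA) = 0.0039/(101×7.49) = 5.155×10^-6 K/W
R_dense concrete = L/(kA) = 0.125/(1.55×7.49) = 0.01077 K/W
Sum of known resistances R_other = 0.01077 K/W
Total R = ΔT/Q = 74/1230 = 0.06016 K/W
R_ceramic-fibre blanket = R_total − R_other = 0.04939 K/W
k = L/(R·A) = 0.04/(0.04939×7.49)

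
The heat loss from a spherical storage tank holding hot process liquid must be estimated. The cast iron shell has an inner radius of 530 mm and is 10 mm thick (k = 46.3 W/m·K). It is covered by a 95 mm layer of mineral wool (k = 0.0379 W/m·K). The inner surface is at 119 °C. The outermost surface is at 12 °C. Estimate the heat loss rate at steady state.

Q ≈ 184 W

Spherical conduction: R = (1/r_in − 1/r_out)/(4πk) per layer; series-sum.
R_cast iron shell = (1/0.53 − 1/0.54)/(4π×46.3) = 6.005×10^-5 K/W
R_mineral wool = (1/0.54 − 1/0.635)/(4π×0.0379) = 0.5817 K/W
R_total = 0.5818 K/W
Q = ΔT/R_total = 107/0.5818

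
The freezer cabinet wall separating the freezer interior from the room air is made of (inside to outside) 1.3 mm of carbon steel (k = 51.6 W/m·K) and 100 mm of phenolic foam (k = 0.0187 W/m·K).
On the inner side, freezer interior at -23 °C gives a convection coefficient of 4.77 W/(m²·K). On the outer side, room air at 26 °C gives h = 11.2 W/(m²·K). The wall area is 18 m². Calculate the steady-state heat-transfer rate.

Q ≈ 156 W

Using the resistance-network approach (series):
R_inner film = 1/(h_i·A) = 1/(4.77×18) = 0.01165 K/W
R_carbon steel = L/(kA) = 0.0013/(51.6×18) = 1.4×10^-6 K/W
R_phenolic foam = L/(kA) = 0.1/(0.0187×18) = 0.2971 K/W
R_outer film = 1/(h_o·A) = 1/(11.2×18) = 0.00496 K/W
R_total = 0.3137 K/W
Q = ΔT / R_total = 49 / 0.3137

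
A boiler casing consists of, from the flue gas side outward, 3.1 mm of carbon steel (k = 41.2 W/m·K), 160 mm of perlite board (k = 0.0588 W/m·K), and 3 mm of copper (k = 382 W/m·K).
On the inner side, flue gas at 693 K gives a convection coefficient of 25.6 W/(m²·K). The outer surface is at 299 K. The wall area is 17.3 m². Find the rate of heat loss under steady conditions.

Treating each layer as a thermal resistance in series:
R_inner film = 1/(h_i·A) = 1/(25.6×17.3) = 0.002258 K/W
R_carbon steel = L/(kA) = 0.0031/(41.2×17.3) = 4.349×10^-6 K/W
R_perlite board = L/(kA) = 0.16/(0.0588×17.3) = 0.1573 K/W
R_copper = L/(kA) = 0.003/(382×17.3) = 4.54×10^-7 K/W
R_total = 0.1596 K/W
Q = ΔT / R_total = 394 / 0.1596

Q ≈ 2470 W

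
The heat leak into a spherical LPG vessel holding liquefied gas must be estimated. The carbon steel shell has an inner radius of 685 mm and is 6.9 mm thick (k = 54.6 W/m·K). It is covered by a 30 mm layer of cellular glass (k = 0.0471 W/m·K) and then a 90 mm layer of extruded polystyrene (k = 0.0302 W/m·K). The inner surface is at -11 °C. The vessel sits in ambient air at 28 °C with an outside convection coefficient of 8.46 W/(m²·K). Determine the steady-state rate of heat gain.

Q ≈ 74.9 W

Each spherical layer contributes R = (1/r_i − 1/r_o)/(4πk):
R_carbon steel shell = (1/0.685 − 1/0.6919)/(4π×54.6) = 2.122×10^-5 K/W
R_cellular glass = (1/0.6919 − 1/0.7219)/(4π×0.0471) = 0.1015 K/W
R_extruded polystyrene = (1/0.7219 − 1/0.8119)/(4π×0.0302) = 0.4046 K/W
R_outer film = 1/(h·4πr_o²) = 1/(8.46×4π×0.8119²) = 0.01427 K/W
R_total = 0.5204 K/W
Q = ΔT/R_total = 39/0.5204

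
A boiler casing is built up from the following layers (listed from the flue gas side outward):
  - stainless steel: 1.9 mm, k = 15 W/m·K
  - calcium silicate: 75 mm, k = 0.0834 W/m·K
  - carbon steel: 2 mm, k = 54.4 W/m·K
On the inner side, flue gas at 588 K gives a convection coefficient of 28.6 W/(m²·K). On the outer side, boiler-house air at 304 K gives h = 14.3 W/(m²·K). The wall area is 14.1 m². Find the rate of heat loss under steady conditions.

Thermal resistances in series:
R_inner film = 1/(h_i·A) = 1/(28.6×14.1) = 0.00248 K/W
R_stainless steel = L/(kA) = 0.0019/(15×14.1) = 8.983×10^-6 K/W
R_calcium silicate = L/(kA) = 0.075/(0.0834×14.1) = 0.06378 K/W
R_carbon steel = L/(kA) = 0.002/(54.4×14.1) = 2.607×10^-6 K/W
R_outer film = 1/(h_o·A) = 1/(14.3×14.1) = 0.00496 K/W
R_total = 0.07123 K/W
Q = ΔT / R_total = 284 / 0.07123

Q ≈ 3990 W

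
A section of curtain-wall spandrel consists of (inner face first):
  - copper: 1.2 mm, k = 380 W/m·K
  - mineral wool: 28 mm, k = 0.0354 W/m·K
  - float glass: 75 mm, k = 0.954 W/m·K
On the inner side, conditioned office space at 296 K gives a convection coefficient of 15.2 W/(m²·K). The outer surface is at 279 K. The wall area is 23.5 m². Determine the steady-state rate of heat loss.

Series thermal resistances:
R_inner film = 1/(h_i·A) = 1/(15.2×23.5) = 0.0028 K/W
R_copper = L/(kA) = 0.0012/(380×23.5) = 1.344×10^-7 K/W
R_mineral wool = L/(kA) = 0.028/(0.0354×23.5) = 0.03366 K/W
R_float glass = L/(kA) = 0.075/(0.954×23.5) = 0.003345 K/W
R_total = 0.0398 K/W
Q = ΔT / R_total = 17 / 0.0398

Q ≈ 427 W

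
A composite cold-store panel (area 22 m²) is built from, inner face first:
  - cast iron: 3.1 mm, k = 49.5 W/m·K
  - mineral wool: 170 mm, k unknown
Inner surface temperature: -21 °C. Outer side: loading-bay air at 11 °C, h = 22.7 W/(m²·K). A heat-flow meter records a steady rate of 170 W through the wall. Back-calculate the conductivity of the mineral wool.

Using the resistance-network approach (series):
R_cast iron = L/(kA) = 0.0031/(49.5×22) = 2.847×10^-6 K/W
R_outer film = 1/(h_o·A) = 1/(22.7×22) = 0.002002 K/W
Sum of known resistances R_other = 0.002005 K/W
Total R = ΔT/Q = 32/170 = 0.1882 K/W
R_mineral wool = R_total − R_other = 0.1862 K/W
k = L/(R·A) = 0.17/(0.1862×22)

k ≈ 0.0415 W/(m·K)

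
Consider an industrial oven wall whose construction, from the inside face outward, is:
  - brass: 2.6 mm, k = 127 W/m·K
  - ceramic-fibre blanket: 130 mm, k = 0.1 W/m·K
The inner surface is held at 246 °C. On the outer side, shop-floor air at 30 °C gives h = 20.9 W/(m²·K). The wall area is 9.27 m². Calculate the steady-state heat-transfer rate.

Q ≈ 1490 W

Series thermal resistances:
R_brass = L/(kA) = 0.0026/(127×9.27) = 2.208×10^-6 K/W
R_ceramic-fibre blanket = L/(kA) = 0.13/(0.1×9.27) = 0.1402 K/W
R_outer film = 1/(h_o·A) = 1/(20.9×9.27) = 0.005161 K/W
R_total = 0.1454 K/W
Q = ΔT / R_total = 216 / 0.1454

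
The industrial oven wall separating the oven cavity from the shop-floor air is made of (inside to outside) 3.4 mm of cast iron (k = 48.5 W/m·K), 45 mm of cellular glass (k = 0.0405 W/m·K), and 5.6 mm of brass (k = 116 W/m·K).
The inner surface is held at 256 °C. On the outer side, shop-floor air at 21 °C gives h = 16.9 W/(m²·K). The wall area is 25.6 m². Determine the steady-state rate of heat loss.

Q ≈ 5140 W

Series thermal resistances:
R_cast iron = L/(kA) = 0.0034/(48.5×25.6) = 2.738×10^-6 K/W
R_cellular glass = L/(kA) = 0.045/(0.0405×25.6) = 0.0434 K/W
R_brass = L/(kA) = 0.0056/(116×25.6) = 1.886×10^-6 K/W
R_outer film = 1/(h_o·A) = 1/(16.9×25.6) = 0.002311 K/W
R_total = 0.04572 K/W
Q = ΔT / R_total = 235 / 0.04572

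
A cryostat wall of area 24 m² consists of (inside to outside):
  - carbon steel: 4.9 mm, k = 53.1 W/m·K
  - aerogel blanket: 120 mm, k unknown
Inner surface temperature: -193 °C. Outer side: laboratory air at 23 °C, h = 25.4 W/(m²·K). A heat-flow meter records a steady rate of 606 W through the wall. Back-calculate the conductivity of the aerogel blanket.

Treating each layer as a thermal resistance in series:
R_carbon steel = L/(kA) = 0.0049/(53.1×24) = 3.845×10^-6 K/W
R_outer film = 1/(h_o·A) = 1/(25.4×24) = 0.00164 K/W
Sum of known resistances R_other = 0.001644 K/W
Total R = ΔT/Q = 216/606 = 0.3564 K/W
R_aerogel blanket = R_total − R_other = 0.3548 K/W
k = L/(R·A) = 0.12/(0.3548×24)

k ≈ 0.0141 W/(m·K)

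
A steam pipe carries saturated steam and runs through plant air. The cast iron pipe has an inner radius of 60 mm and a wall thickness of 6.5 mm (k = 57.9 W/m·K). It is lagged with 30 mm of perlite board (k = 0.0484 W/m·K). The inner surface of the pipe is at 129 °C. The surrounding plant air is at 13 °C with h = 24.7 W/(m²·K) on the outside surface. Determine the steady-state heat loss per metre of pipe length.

q′ ≈ 89.8 W/m

Radial resistances (cylindrical: R_cond = ln(r_o/r_i)/(2πkL), R_conv = 1/(h·2πrL)):
R_cast iron pipe wall = ln(66.5/60)/(2π×57.9×1) = 2.827×10^-4 K/W
R_perlite board = ln(96.5/66.5)/(2π×0.0484×1) = 1.224 K/W
R_outer film = 1/(h_o·2πr_oL) = 1/(24.7×2π×0.0965×1) = 0.06677 K/W
R_total = 1.291 K/W
Q = ΔT/R_total = 116/1.291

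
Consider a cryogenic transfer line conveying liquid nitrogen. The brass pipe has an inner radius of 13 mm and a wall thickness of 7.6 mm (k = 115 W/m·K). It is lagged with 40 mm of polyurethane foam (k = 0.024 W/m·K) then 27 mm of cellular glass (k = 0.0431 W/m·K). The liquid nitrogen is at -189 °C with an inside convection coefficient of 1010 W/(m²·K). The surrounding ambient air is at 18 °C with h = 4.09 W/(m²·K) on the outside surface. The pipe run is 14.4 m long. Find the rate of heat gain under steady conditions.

Treating each annulus and film as a series resistance:
R_inner film = 1/(h_i·2πr₁L) = 1/(1010×2π×0.013×14.4) = 8.418×10^-4 K/W
R_brass pipe wall = ln(20.6/13)/(2π×115×14.4) = 4.424×10^-5 K/W
R_polyurethane foam = ln(60.6/20.6)/(2π×0.024×14.4) = 0.4969 K/W
R_cellular glass = ln(87.6/60.6)/(2π×0.0431×14.4) = 0.09449 K/W
R_outer film = 1/(h_o·2πr_oL) = 1/(4.09×2π×0.0876×14.4) = 0.03085 K/W
R_total = 0.6231 K/W
Q = ΔT/R_total = 207/0.6231

Q ≈ 332 W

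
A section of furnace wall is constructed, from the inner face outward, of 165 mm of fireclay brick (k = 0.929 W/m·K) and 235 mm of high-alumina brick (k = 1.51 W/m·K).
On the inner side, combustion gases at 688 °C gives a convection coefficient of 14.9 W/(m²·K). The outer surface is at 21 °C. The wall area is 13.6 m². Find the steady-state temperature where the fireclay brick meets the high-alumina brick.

T ≈ 280 °C

Treating each layer as a thermal resistance in series:
R_inner film = 1/(h_i·A) = 1/(14.9×13.6) = 0.004935 K/W
R_fireclay brick = L/(kA) = 0.165/(0.929×13.6) = 0.01306 K/W
R_high-alumina brick = L/(kA) = 0.235/(1.51×13.6) = 0.01144 K/W
R_total = 0.02944 K/W;  Q = ΔT/R_total = 667/0.02944 = 22660 W
T_interface = T_inner − Q·ΣR(inner→interface) = 688 − 22700×0.01799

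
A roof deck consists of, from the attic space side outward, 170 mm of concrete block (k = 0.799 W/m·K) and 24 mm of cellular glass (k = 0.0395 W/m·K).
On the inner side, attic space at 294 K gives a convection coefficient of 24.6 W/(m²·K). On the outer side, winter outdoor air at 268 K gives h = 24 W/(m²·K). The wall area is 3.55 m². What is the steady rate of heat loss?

Q ≈ 102 W

Using the resistance-network approach (series):
R_inner film = 1/(h_i·A) = 1/(24.6×3.55) = 0.01145 K/W
R_concrete block = L/(kA) = 0.17/(0.799×3.55) = 0.05993 K/W
R_cellular glass = L/(kA) = 0.024/(0.0395×3.55) = 0.1712 K/W
R_outer film = 1/(h_o·A) = 1/(24×3.55) = 0.01174 K/W
R_total = 0.2543 K/W
Q = ΔT / R_total = 26 / 0.2543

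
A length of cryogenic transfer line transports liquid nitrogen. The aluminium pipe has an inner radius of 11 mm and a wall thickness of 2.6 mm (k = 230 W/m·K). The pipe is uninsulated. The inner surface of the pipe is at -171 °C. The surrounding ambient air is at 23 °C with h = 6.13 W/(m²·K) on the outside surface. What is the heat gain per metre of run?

q′ ≈ 102 W/m

Cylindrical conduction, so R = ln(r₂/r₁)/(2πkL) per layer, in series:
R_aluminium pipe wall = ln(13.6/11)/(2π×230×1) = 1.468×10^-4 K/W
R_outer film = 1/(h_o·2πr_oL) = 1/(6.13×2π×0.0136×1) = 1.909 K/W
R_total = 1.909 K/W
Q = ΔT/R_total = 194/1.909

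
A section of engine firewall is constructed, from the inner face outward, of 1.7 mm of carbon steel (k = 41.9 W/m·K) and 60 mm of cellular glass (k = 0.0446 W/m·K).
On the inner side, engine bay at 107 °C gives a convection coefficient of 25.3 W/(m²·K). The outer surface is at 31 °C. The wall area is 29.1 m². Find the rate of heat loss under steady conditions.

Q ≈ 1600 W

Series thermal resistances:
R_inner film = 1/(h_i·A) = 1/(25.3×29.1) = 0.001358 K/W
R_carbon steel = L/(kA) = 0.0017/(41.9×29.1) = 1.394×10^-6 K/W
R_cellular glass = L/(kA) = 0.06/(0.0446×29.1) = 0.04623 K/W
R_total = 0.04759 K/W
Q = ΔT / R_total = 76 / 0.04759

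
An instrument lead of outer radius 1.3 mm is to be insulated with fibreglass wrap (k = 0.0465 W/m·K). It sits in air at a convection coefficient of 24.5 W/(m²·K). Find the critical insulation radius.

For a cylinder r_cr = k/h = 0.0465/24.5
r_cr = 1.9 mm; since the bare radius (1.3 mm) is below r_cr, adding a thin layer of insulation will *increase* heat loss.

r_cr ≈ 1.9 mm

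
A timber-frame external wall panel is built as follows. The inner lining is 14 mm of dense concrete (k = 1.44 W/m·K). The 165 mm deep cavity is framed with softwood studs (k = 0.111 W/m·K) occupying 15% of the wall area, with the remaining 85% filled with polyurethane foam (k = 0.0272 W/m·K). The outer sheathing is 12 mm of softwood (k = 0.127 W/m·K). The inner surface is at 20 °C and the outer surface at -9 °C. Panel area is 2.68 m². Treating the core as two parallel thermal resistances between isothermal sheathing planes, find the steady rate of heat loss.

Sheathing layers in series; stud and cavity paths in parallel between them.
R_inner = 0.014/(1.44×2.68) = 0.003628 K/W
R_stud  = 0.165/(0.111×0.15×2.68) = 3.698 K/W
R_cav   = 0.165/(0.0272×0.85×2.68) = 2.663 K/W
1/R_core = 1/R_stud + 1/R_cav → R_core = 1.548 K/W
R_outer = 0.012/(0.127×2.68) = 0.03526 K/W
R_total = 1.587 K/W
Q = ΔT/R_total = 29/1.587

Q ≈ 18.3 W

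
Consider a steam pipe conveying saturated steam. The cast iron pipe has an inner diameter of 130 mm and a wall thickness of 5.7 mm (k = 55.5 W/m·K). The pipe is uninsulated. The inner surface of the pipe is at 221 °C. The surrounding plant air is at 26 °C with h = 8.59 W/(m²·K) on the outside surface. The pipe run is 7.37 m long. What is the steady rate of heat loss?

Q ≈ 5480 W

Per-layer cylindrical resistances, series-summed:
R_cast iron pipe wall = ln(70.7/65)/(2π×55.5×7.37) = 3.271×10^-5 K/W
R_outer film = 1/(h_o·2πr_oL) = 1/(8.59×2π×0.0707×7.37) = 0.03556 K/W
R_total = 0.03559 K/W
Q = ΔT/R_total = 195/0.03559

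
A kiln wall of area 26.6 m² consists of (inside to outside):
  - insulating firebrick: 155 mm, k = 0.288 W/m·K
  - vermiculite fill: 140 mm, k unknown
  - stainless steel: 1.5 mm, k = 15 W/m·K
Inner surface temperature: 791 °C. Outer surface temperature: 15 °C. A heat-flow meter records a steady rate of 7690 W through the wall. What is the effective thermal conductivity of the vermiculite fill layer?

k ≈ 0.0652 W/(m·K)

Treating each layer as a thermal resistance in series:
R_insulating firebrick = L/(kA) = 0.155/(0.288×26.6) = 0.02023 K/W
R_stainless steel = L/(kA) = 0.0015/(15×26.6) = 3.759×10^-6 K/W
Sum of known resistances R_other = 0.02024 K/W
Total R = ΔT/Q = 776/7690 = 0.1009 K/W
R_vermiculite fill = R_total − R_other = 0.08067 K/W
k = L/(R·A) = 0.14/(0.08067×26.6)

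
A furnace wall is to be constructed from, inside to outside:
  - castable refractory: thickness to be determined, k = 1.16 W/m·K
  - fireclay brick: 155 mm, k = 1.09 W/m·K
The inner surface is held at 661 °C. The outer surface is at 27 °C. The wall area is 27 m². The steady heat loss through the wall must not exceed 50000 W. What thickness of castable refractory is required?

L ≈ 232 mm

Model the wall as resistances in series:
R_fireclay brick = L/(kA) = 0.155/(1.09×27) = 0.005267 K/W
Sum of the known resistances R_other = 0.005267 K/W
Required total resistance R_tot = ΔT/Q_allow = 634/50000 = 0.01268 K/W
R_castable refractory = R_tot − R_other = 0.007413 K/W
L = R·k·A = 0.007413×1.16×27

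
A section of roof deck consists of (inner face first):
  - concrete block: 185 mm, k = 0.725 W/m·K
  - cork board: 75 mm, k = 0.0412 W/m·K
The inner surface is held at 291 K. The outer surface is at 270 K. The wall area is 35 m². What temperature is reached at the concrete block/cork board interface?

Series thermal resistances:
R_concrete block = L/(kA) = 0.185/(0.725×35) = 0.007291 K/W
R_cork board = L/(kA) = 0.075/(0.0412×35) = 0.05201 K/W
R_total = 0.0593 K/W;  Q = ΔT/R_total = 21/0.0593 = 354.1 W
T_interface = T_inner − Q·ΣR(inner→interface) = 291 − 354×0.007291

T ≈ 288 K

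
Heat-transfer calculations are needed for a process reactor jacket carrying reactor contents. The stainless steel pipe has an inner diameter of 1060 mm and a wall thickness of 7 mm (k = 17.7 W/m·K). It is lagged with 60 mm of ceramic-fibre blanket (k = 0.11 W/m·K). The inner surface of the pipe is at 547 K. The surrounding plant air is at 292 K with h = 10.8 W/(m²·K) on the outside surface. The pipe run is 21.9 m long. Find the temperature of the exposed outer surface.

Per-layer cylindrical resistances, series-summed:
R_stainless steel pipe wall = ln(537/530)/(2π×17.7×21.9) = 5.387×10^-6 K/W
R_ceramic-fibre blanket = ln(597/537)/(2π×0.11×21.9) = 0.006998 K/W
R_outer film = 1/(h_o·2πr_oL) = 1/(10.8×2π×0.597×21.9) = 0.001127 K/W
R_total = 0.00813 K/W
Q = ΔT/R_total = 255/0.00813
Q = 31400 W
T_interface = T_inner − Q·ΣR(inner→interface) = 547 − 31400×0.007003

T ≈ 327 K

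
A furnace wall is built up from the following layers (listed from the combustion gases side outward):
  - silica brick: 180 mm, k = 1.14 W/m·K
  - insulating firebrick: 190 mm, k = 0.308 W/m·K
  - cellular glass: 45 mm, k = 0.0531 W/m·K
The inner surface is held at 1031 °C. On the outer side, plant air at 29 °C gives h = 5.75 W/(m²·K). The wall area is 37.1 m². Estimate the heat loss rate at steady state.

Q ≈ 20700 W

Using the resistance-network approach (series):
R_silica brick = L/(kA) = 0.18/(1.14×37.1) = 0.004256 K/W
R_insulating firebrick = L/(kA) = 0.19/(0.308×37.1) = 0.01663 K/W
R_cellular glass = L/(kA) = 0.045/(0.0531×37.1) = 0.02284 K/W
R_outer film = 1/(h_o·A) = 1/(5.75×37.1) = 0.004688 K/W
R_total = 0.04841 K/W
Q = ΔT / R_total = 1002 / 0.04841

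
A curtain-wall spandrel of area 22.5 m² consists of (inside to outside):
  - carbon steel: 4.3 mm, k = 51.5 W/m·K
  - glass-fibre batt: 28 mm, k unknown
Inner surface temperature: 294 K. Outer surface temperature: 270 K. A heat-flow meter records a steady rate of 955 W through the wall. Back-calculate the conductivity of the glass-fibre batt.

Series thermal resistances:
R_carbon steel = L/(kA) = 0.0043/(51.5×22.5) = 3.711×10^-6 K/W
Sum of known resistances R_other = 3.711×10^-6 K/W
Total R = ΔT/Q = 24/955 = 0.02513 K/W
R_glass-fibre batt = R_total − R_other = 0.02513 K/W
k = L/(R·A) = 0.028/(0.02513×22.5)

k ≈ 0.0495 W/(m·K)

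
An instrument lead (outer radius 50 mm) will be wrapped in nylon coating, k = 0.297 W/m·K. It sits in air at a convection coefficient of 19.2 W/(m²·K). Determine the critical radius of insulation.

r_cr ≈ 15.5 mm

For a cylinder r_cr = k/h = 0.297/19.2
r_cr = 15.5 mm; since the bare radius (50 mm) is above r_cr, any added insulation will reduce heat loss.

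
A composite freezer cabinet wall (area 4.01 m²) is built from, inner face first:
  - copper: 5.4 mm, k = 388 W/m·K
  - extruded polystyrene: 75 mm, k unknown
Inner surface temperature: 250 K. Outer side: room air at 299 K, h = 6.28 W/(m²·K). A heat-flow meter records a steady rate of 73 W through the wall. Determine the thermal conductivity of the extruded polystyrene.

Using the resistance-network approach (series):
R_copper = L/(kA) = 0.0054/(388×4.01) = 3.471×10^-6 K/W
R_outer film = 1/(h_o·A) = 1/(6.28×4.01) = 0.03971 K/W
Sum of known resistances R_other = 0.03971 K/W
Total R = ΔT/Q = 49/73 = 0.6712 K/W
R_extruded polystyrene = R_total − R_other = 0.6315 K/W
k = L/(R·A) = 0.075/(0.6315×4.01)

k ≈ 0.0296 W/(m·K)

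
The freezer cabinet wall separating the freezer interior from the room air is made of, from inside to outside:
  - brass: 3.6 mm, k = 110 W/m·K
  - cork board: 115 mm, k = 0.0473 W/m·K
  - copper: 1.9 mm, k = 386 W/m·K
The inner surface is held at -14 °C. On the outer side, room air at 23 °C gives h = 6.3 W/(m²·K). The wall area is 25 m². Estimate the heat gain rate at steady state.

Q ≈ 357 W

Thermal resistances in series:
R_brass = L/(kA) = 0.0036/(110×25) = 1.309×10^-6 K/W
R_cork board = L/(kA) = 0.115/(0.0473×25) = 0.09725 K/W
R_copper = L/(kA) = 0.0019/(386×25) = 1.969×10^-7 K/W
R_outer film = 1/(h_o·A) = 1/(6.3×25) = 0.006349 K/W
R_total = 0.1036 K/W
Q = ΔT / R_total = 37 / 0.1036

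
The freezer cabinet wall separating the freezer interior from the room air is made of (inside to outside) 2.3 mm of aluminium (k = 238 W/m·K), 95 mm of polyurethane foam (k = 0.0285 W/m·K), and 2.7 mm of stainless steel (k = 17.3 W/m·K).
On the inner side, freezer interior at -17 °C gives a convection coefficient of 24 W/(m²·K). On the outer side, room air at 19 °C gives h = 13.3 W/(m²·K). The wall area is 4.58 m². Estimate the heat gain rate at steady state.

Q ≈ 47.8 W

Thermal resistances in series:
R_inner film = 1/(h_i·A) = 1/(24×4.58) = 0.009098 K/W
R_aluminium = L/(kA) = 0.0023/(238×4.58) = 2.11×10^-6 K/W
R_polyurethane foam = L/(kA) = 0.095/(0.0285×4.58) = 0.7278 K/W
R_stainless steel = L/(kA) = 0.0027/(17.3×4.58) = 3.408×10^-5 K/W
R_outer film = 1/(h_o·A) = 1/(13.3×4.58) = 0.01642 K/W
R_total = 0.7534 K/W
Q = ΔT / R_total = 36 / 0.7534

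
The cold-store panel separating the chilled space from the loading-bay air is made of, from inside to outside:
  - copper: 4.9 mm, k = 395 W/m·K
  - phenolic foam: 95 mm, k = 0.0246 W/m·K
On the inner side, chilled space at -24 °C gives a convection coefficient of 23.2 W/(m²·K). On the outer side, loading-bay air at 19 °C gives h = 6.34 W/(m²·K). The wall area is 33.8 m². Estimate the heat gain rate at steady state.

Thermal resistances in series:
R_inner film = 1/(h_i·A) = 1/(23.2×33.8) = 0.001275 K/W
R_copper = L/(kA) = 0.0049/(395×33.8) = 3.67×10^-7 K/W
R_phenolic foam = L/(kA) = 0.095/(0.0246×33.8) = 0.1143 K/W
R_outer film = 1/(h_o·A) = 1/(6.34×33.8) = 0.004667 K/W
R_total = 0.1202 K/W
Q = ΔT / R_total = 43 / 0.1202

Q ≈ 358 W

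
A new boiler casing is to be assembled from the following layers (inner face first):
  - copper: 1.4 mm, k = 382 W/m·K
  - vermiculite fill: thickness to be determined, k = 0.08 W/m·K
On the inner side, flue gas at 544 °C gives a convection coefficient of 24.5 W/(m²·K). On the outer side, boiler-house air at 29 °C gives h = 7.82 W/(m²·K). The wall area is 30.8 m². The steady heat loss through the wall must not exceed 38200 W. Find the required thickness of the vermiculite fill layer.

Using the resistance-network approach (series):
R_inner film = 1/(h_i·A) = 1/(24.5×30.8) = 0.001325 K/W
R_copper = L/(kA) = 0.0014/(382×30.8) = 1.19×10^-7 K/W
R_outer film = 1/(h_o·A) = 1/(7.82×30.8) = 0.004152 K/W
Sum of the known resistances R_other = 0.005477 K/W
Required total resistance R_tot = ΔT/Q_allow = 515/38200 = 0.01348 K/W
R_vermiculite fill = R_tot − R_other = 0.008004 K/W
L = R·k·A = 0.008004×0.08×30.8

L ≈ 19.7 mm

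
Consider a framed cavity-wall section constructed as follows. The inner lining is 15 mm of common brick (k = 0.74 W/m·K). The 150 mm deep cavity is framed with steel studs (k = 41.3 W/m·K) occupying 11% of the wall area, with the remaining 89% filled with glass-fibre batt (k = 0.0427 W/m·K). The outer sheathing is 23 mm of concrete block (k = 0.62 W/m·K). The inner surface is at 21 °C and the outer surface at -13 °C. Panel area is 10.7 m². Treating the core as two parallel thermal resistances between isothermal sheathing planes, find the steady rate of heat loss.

Q ≈ 4040 W

Sheathing layers in series; stud and cavity paths in parallel between them.
R_inner = 0.015/(0.74×10.7) = 0.001894 K/W
R_stud  = 0.15/(41.3×0.11×10.7) = 0.003086 K/W
R_cav   = 0.15/(0.0427×0.89×10.7) = 0.3689 K/W
1/R_core = 1/R_stud + 1/R_cav → R_core = 0.00306 K/W
R_outer = 0.023/(0.62×10.7) = 0.003467 K/W
R_total = 0.008422 K/W
Q = ΔT/R_total = 34/0.008422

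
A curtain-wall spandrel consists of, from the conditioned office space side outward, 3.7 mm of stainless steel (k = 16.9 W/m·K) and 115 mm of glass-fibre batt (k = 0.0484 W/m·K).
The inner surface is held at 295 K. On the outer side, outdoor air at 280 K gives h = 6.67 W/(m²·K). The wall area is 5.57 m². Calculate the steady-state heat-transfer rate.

Treating each layer as a thermal resistance in series:
R_stainless steel = L/(kA) = 0.0037/(16.9×5.57) = 3.931×10^-5 K/W
R_glass-fibre batt = L/(kA) = 0.115/(0.0484×5.57) = 0.4266 K/W
R_outer film = 1/(h_o·A) = 1/(6.67×5.57) = 0.02692 K/W
R_total = 0.4535 K/W
Q = ΔT / R_total = 15 / 0.4535

Q ≈ 33.1 W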